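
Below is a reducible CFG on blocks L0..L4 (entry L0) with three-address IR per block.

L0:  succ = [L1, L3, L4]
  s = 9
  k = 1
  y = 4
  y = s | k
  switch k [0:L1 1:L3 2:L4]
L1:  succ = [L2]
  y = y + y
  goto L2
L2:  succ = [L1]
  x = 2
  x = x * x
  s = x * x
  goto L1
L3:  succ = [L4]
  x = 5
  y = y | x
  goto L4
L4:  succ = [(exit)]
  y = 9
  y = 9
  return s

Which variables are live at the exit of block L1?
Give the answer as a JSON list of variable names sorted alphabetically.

Per-block:
  L0: {k,s,y} / ∅
  L1: {y} / {y}
  L2: {s,x} / ∅
  L3: {x,y} / {y}
  L4: {y} / {s}

Live sets:
  live L0: ∅→{s,y}
  live L1: {y}→{y}
  live L2: {y}→{y}
  live L3: {s,y}→{s}
  live L4: {s}→∅

live-out(L1) = ["y"]

Answer: ["y"]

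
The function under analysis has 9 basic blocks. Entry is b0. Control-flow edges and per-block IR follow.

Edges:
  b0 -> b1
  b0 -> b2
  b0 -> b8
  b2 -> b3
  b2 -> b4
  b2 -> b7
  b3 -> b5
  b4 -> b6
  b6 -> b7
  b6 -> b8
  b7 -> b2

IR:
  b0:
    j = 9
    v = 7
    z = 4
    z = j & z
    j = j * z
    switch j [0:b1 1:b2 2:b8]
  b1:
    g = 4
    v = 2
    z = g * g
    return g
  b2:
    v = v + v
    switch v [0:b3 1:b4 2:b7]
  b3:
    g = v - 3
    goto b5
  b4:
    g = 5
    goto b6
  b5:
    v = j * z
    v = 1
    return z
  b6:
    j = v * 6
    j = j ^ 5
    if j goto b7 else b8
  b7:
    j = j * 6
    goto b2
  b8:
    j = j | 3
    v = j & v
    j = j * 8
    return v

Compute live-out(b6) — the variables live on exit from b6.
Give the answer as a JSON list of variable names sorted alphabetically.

def/use:
  b0: {j,v,z} / ∅
  b1: {g,v,z} / ∅
  b2: {v} / {v}
  b3: {g} / {v}
  b4: {g} / ∅
  b5: {v} / {j,z}
  b6: {j} / {v}
  b7: {j} / {j}
  b8: {j,v} / {j,v}

Liveness:
  b0 li=∅ lo={j,v,z}
  b1 li=∅ lo=∅
  b2 li={j,v,z} lo={j,v,z}
  b3 li={j,v,z} lo={j,z}
  b4 li={v,z} lo={v,z}
  b5 li={j,z} lo=∅
  b6 li={v,z} lo={j,v,z}
  b7 li={j,v,z} lo={j,v,z}
  b8 li={j,v} lo=∅

live-out(b6) = ["j", "v", "z"]

Answer: ["j", "v", "z"]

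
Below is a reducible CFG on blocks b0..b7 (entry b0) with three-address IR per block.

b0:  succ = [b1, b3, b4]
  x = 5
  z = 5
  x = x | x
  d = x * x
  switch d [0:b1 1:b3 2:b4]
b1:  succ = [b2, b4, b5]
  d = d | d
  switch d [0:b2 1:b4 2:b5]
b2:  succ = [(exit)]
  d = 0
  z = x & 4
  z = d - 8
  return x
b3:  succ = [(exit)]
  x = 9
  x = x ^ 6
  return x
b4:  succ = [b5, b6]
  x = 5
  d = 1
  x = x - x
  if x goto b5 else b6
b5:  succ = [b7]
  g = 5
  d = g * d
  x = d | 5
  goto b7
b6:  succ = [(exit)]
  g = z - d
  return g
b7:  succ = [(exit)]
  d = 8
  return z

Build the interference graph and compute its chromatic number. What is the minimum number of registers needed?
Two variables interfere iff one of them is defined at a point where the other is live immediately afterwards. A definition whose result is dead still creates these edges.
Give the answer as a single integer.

Block summaries:
  b0 def {d,x,z} use ∅
  b1 def {d} use {d}
  b2 def {d,z} use {x}
  b3 def {x} use ∅
  b4 def {d,x} use ∅
  b5 def {d,g,x} use {d}
  b6 def {g} use {d,z}
  b7 def {d} use {z}

Backward fixpoint:
  b0: in=∅ out={d,x,z}
  b1: in={d,x,z} out={d,x,z}
  b2: in={x} out=∅
  b3: in=∅ out=∅
  b4: in={z} out={d,z}
  b5: in={d,z} out={z}
  b6: in={d,z} out=∅
  b7: in={z} out=∅

Interference:
  d↔{g,x,z}
  g↔{d,z}
  x↔{d,z}
  z↔{d,g,x}

Colouring:
  {d,g,z} pairwise interfere (3-clique) ⇒ χ ≥ 3
  3-colouring: c0={d}  c1={z}  c2={g,x}
  χ = 3

Answer: 3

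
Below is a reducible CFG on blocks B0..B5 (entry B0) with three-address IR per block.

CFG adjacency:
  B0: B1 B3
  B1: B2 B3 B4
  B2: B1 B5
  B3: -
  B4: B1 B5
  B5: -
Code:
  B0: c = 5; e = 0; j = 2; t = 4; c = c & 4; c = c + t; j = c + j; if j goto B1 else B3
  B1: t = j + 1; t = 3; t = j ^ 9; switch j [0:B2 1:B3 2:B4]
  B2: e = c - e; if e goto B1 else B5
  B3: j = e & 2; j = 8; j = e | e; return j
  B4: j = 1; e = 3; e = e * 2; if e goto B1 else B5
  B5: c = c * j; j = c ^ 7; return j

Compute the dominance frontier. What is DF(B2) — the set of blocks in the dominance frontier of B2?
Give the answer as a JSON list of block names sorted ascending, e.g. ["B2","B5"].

idom tree: B1←B0 B2←B1 B3←B0 B4←B1 B5←B1
Dom∩ at merges:
  B1: preds {B0,B2,B4}: {B0} ∩ {B0,B1,B2} ∩ {B0,B1,B4} = {B0}; idom=B0
  B3: preds {B0,B1}: {B0} ∩ {B0,B1} = {B0}; idom=B0
  B5: preds {B2,B4}: {B0,B1,B2} ∩ {B0,B1,B4} = {B0,B1}; idom=B1

DF derivation:
  join B1 pred B0: · stop@B0
  join B1 pred B2: B2→B1 stop@B0
  join B1 pred B4: B4→B1 stop@B0
  join B3 pred B0: · stop@B0
  join B3 pred B1: B1 stop@B0
  join B5 pred B2: B2 stop@B1
  join B5 pred B4: B4 stop@B1
  B0 → ∅
  B1 → {B1,B3}
  B2 → {B1,B5}
  B3 → ∅
  B4 → {B1,B5}
  B5 → ∅

DF(B2) = ["B1", "B5"]

Answer: ["B1", "B5"]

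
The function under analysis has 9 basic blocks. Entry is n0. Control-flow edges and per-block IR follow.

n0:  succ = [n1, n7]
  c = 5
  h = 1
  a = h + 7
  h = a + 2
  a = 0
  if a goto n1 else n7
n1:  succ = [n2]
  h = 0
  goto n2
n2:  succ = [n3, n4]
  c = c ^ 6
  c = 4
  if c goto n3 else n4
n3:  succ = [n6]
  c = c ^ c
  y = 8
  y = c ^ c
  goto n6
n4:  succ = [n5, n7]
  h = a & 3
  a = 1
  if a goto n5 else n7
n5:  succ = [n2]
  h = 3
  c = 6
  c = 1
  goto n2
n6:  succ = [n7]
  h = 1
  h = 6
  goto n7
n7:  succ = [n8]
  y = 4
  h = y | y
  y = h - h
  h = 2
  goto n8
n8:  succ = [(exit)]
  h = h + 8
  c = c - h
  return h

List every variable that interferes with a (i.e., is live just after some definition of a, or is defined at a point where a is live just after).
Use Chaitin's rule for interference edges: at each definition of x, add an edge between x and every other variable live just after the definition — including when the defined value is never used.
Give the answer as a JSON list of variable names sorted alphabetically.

def/use:
  n0: def={a,c,h} ue=∅
  n1: def={h} ue=∅
  n2: def={c} ue={c}
  n3: def={c,y} ue={c}
  n4: def={a,h} ue={a}
  n5: def={c,h} ue=∅
  n6: def={h} ue=∅
  n7: def={h,y} ue=∅
  n8: def={c,h} ue={c,h}

Live sets:
  live n0: ∅→{a,c}
  live n1: {a,c}→{a,c}
  live n2: {a,c}→{a,c}
  live n3: {c}→{c}
  live n4: {a,c}→{a,c}
  live n5: {a}→{a,c}
  live n6: {c}→{c}
  live n7: {c}→{c,h}
  live n8: {c,h}→∅

Conflict graph:
  a — {c,h}
  c — {a,h,y}
  h — {a,c}
  y — {c}

N(a) = ["c", "h"]

Answer: ["c", "h"]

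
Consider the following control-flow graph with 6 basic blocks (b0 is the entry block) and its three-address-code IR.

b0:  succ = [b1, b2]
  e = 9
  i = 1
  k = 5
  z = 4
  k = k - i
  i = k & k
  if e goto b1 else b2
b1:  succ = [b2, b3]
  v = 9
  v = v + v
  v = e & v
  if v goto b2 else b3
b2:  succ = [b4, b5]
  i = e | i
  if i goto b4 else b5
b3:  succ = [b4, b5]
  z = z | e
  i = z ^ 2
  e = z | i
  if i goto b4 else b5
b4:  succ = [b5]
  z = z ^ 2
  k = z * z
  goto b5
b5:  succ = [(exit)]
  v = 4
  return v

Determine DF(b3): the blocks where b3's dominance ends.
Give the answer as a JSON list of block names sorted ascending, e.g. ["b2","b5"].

idom tree: b1←b0 b2←b0 b3←b1 b4←b0 b5←b0
Join-block Dom:
  b2: preds {b0,b1}: {b0} ∩ {b0,b1} = {b0}; idom=b0
  b4: preds {b2,b3}: {b0,b2} ∩ {b0,b1,b3} = {b0}; idom=b0
  b5: preds {b2,b3,b4}: {b0,b2} ∩ {b0,b1,b3} ∩ {b0,b4} = {b0}; idom=b0

Frontier:
  join b2 pred b0: · stop@b0
  join b2 pred b1: b1 stop@b0
  join b4 pred b2: b2 stop@b0
  join b4 pred b3: b3→b1 stop@b0
  join b5 pred b2: b2 stop@b0
  join b5 pred b3: b3→b1 stop@b0
  join b5 pred b4: b4 stop@b0
  b0: DF=∅
  b1: DF={b2,b4,b5}
  b2: DF={b4,b5}
  b3: DF={b4,b5}
  b4: DF={b5}
  b5: DF=∅

DF(b3) = ["b4", "b5"]

Answer: ["b4", "b5"]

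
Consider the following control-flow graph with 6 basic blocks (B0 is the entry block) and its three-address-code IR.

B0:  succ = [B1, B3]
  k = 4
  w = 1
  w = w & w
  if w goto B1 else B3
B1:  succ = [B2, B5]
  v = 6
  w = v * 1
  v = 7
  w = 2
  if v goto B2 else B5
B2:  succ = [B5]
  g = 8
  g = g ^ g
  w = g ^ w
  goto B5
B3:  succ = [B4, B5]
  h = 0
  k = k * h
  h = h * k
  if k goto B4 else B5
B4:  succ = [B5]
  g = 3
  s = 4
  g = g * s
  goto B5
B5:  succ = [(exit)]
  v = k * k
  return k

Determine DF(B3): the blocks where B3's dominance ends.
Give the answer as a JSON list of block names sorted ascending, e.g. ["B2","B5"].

Answer: ["B5"]

Working:
idom tree: B1←B0 B2←B1 B3←B0 B4←B3 B5←B0
Dom at joins:
  B5: preds {B1,B2,B3,B4}: {B0,B1} ∩ {B0,B1,B2} ∩ {B0,B3} ∩ {B0,B3,B4} = {B0}; idom=B0

DF walk-up:
  join B5 pred B1: B1 stop@B0
  join B5 pred B2: B2→B1 stop@B0
  join B5 pred B3: B3 stop@B0
  join B5 pred B4: B4→B3 stop@B0
  DF(B0)=∅
  DF(B1)={B5}
  DF(B2)={B5}
  DF(B3)={B5}
  DF(B4)={B5}
  DF(B5)=∅

DF(B3) = ["B5"]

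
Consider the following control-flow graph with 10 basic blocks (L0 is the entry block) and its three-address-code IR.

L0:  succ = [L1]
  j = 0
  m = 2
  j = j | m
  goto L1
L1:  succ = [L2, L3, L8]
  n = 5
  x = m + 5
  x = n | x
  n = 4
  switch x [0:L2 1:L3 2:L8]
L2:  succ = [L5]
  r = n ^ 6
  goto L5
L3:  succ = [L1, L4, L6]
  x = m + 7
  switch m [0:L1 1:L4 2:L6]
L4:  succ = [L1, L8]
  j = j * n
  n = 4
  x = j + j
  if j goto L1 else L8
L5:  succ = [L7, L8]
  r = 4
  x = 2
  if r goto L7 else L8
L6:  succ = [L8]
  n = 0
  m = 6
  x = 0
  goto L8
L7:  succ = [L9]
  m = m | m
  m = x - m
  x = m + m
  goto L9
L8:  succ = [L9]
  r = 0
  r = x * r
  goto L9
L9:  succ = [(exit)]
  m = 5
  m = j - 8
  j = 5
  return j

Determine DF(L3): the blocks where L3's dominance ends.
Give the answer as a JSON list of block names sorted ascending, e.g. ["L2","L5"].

idom tree: L1←L0 L2←L1 L3←L1 L4←L3 L5←L2 L6←L3 L7←L5 L8←L1 L9←L1
Join-block Dom:
  L1: preds {L0,L3,L4}: {L0} ∩ {L0,L1,L3} ∩ {L0,L1,L3,L4} = {L0}; idom=L0
  L8: preds {L1,L4,L5,L6}: {L0,L1} ∩ {L0,L1,L3,L4} ∩ {L0,L1,L2,L5} ∩ {L0,L1,L3,L6} = {L0,L1}; idom=L1
  L9: preds {L7,L8}: {L0,L1,L2,L5,L7} ∩ {L0,L1,L8} = {L0,L1}; idom=L1

DF derivation:
  join L1 pred L0: · stop@L0
  join L1 pred L3: L3→L1 stop@L0
  join L1 pred L4: L4→L3→L1 stop@L0
  join L8 pred L1: · stop@L1
  join L8 pred L4: L4→L3 stop@L1
  join L8 pred L5: L5→L2 stop@L1
  join L8 pred L6: L6→L3 stop@L1
  join L9 pred L7: L7→L5→L2 stop@L1
  join L9 pred L8: L8 stop@L1
  DF(L0)=∅
  DF(L1)={L1}
  DF(L2)={L8,L9}
  DF(L3)={L1,L8}
  DF(L4)={L1,L8}
  DF(L5)={L8,L9}
  DF(L6)={L8}
  DF(L7)={L9}
  DF(L8)={L9}
  DF(L9)=∅

DF(L3) = ["L1", "L8"]

Answer: ["L1", "L8"]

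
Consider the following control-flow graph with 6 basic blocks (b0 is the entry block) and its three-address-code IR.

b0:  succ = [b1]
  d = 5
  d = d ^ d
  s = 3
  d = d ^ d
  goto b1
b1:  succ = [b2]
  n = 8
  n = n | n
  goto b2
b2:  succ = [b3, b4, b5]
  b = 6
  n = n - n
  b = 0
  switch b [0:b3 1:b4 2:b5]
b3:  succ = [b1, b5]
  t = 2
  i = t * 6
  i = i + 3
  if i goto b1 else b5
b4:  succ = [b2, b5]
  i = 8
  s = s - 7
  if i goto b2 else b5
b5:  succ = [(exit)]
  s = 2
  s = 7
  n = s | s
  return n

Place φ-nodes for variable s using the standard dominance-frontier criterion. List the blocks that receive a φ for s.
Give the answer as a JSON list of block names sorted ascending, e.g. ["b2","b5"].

idom tree: b1←b0 b2←b1 b3←b2 b4←b2 b5←b2
Join-block Dom:
  b1: preds {b0,b3}: {b0} ∩ {b0,b1,b2,b3} = {b0}; idom=b0
  b2: preds {b1,b4}: {b0,b1} ∩ {b0,b1,b2,b4} = {b0,b1}; idom=b1
  b5: preds {b2,b3,b4}: {b0,b1,b2} ∩ {b0,b1,b2,b3} ∩ {b0,b1,b2,b4} = {b0,b1,b2}; idom=b2

DF walk-up:
  b1←b0: walk · to b0
  b1←b3: walk b3→b2→b1 to b0
  b2←b1: walk · to b1
  b2←b4: walk b4→b2 to b1
  b5←b2: walk · to b2
  b5←b3: walk b3 to b2
  b5←b4: walk b4 to b2
  DF(b0)=∅
  DF(b1)={b1}
  DF(b2)={b1,b2}
  DF(b3)={b1,b5}
  DF(b4)={b2,b5}
  DF(b5)=∅

φ for s: defs {b0,b4,b5}
  DF⁺ = {b1,b2,b5}

Answer: ["b1", "b2", "b5"]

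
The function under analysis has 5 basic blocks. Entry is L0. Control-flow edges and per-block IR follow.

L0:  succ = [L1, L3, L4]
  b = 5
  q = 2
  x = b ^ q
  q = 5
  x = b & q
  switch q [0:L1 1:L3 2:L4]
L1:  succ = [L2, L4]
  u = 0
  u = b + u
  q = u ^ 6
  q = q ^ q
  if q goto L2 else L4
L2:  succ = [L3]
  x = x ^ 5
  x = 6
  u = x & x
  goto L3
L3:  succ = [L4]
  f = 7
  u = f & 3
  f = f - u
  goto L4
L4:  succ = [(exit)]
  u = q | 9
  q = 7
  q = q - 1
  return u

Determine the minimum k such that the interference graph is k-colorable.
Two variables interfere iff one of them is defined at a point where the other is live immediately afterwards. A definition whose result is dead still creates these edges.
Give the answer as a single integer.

Answer: 4

Derivation:
Per-block:
  L0 def {b,q,x} use ∅
  L1 def {q,u} use {b}
  L2 def {u,x} use {x}
  L3 def {f,u} use ∅
  L4 def {q,u} use {q}

Backward fixpoint:
  L0 li=∅ lo={b,q,x}
  L1 li={b,x} lo={q,x}
  L2 li={q,x} lo={q}
  L3 li={q} lo={q}
  L4 li={q} lo=∅

Interfere edges:
  b↔{q,u,x}
  f↔{q,u}
  q↔{b,f,u,x}
  u↔{b,f,q,x}
  x↔{b,q,u}

Colouring:
  {b,q,u,x} pairwise interfere (4-clique) ⇒ χ ≥ 4
  4-colouring: R0={q}  R1={u}  R2={b,f}  R3={x}
  χ = 4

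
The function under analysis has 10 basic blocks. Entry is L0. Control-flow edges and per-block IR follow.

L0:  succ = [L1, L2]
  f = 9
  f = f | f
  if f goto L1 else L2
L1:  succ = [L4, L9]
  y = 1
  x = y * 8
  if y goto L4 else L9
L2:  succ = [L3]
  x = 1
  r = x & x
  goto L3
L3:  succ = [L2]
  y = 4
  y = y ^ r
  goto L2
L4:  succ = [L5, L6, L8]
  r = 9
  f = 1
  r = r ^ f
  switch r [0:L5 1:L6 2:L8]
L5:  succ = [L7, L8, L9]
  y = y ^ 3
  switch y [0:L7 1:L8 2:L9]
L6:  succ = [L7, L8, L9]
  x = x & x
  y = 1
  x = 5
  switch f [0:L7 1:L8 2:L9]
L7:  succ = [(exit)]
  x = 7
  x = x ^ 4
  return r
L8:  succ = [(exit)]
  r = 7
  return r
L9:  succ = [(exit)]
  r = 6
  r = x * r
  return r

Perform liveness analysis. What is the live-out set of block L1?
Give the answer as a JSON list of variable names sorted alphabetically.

Answer: ["x", "y"]

Analysis:
Block summaries:
  L0: {f} / ∅
  L1: {x,y} / ∅
  L2: {r,x} / ∅
  L3: {y} / {r}
  L4: {f,r} / ∅
  L5: {y} / {y}
  L6: {x,y} / {f,x}
  L7: {x} / {r}
  L8: {r} / ∅
  L9: {r} / {x}

Liveness:
  L0: in=∅ out=∅
  L1: in=∅ out={x,y}
  L2: in=∅ out={r}
  L3: in={r} out=∅
  L4: in={x,y} out={f,r,x,y}
  L5: in={r,x,y} out={r,x}
  L6: in={f,r,x} out={r,x}
  L7: in={r} out=∅
  L8: in=∅ out=∅
  L9: in={x} out=∅

live-out(L1) = ["x", "y"]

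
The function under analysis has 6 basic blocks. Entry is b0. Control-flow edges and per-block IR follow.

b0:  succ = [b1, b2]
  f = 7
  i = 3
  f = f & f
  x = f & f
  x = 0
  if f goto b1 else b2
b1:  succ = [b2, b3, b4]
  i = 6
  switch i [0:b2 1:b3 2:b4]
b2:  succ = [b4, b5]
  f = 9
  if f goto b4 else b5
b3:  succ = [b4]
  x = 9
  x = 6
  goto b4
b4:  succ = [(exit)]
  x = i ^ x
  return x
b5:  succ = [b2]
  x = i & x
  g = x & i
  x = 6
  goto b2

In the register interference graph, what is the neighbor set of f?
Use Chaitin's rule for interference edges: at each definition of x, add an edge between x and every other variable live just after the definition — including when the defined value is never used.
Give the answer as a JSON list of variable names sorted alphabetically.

Answer: ["i", "x"]

Analysis:
Block summaries:
  b0: {f,i,x} / ∅
  b1: {i} / ∅
  b2: {f} / ∅
  b3: {x} / ∅
  b4: {x} / {i,x}
  b5: {g,x} / {i,x}

Live sets:
  b0: in=∅ out={i,x}
  b1: in={x} out={i,x}
  b2: in={i,x} out={i,x}
  b3: in={i} out={i,x}
  b4: in={i,x} out=∅
  b5: in={i,x} out={i,x}

Interference:
  f: {i,x}
  g: {i}
  i: {f,g,x}
  x: {f,i}

N(f) = ["i", "x"]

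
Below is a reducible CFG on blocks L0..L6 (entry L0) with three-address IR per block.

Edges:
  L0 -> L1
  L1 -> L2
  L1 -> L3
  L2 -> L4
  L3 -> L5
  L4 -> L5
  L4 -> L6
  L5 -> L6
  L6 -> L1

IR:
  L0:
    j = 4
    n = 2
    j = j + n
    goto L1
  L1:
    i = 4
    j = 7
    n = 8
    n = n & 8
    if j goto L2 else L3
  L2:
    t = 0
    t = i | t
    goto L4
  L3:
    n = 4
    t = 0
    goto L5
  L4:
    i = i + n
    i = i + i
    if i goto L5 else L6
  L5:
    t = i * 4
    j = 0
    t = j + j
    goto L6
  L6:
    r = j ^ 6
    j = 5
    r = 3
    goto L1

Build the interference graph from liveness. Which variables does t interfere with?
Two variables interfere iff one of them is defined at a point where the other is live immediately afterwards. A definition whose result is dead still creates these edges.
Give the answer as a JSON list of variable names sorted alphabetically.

Per-block:
  L0: {j,n} / ∅
  L1: {i,j,n} / ∅
  L2: {t} / {i}
  L3: {n,t} / ∅
  L4: {i} / {i,n}
  L5: {j,t} / {i}
  L6: {j,r} / {j}

Liveness:
  L0: in=∅ out=∅
  L1: in=∅ out={i,j,n}
  L2: in={i,j,n} out={i,j,n}
  L3: in={i} out={i}
  L4: in={i,j,n} out={i,j}
  L5: in={i} out={j}
  L6: in={j} out=∅

Conflict graph:
  i: {j,n,t}
  j: {i,n,t}
  n: {i,j,t}
  r: ∅
  t: {i,j,n}

N(t) = ["i", "j", "n"]

Answer: ["i", "j", "n"]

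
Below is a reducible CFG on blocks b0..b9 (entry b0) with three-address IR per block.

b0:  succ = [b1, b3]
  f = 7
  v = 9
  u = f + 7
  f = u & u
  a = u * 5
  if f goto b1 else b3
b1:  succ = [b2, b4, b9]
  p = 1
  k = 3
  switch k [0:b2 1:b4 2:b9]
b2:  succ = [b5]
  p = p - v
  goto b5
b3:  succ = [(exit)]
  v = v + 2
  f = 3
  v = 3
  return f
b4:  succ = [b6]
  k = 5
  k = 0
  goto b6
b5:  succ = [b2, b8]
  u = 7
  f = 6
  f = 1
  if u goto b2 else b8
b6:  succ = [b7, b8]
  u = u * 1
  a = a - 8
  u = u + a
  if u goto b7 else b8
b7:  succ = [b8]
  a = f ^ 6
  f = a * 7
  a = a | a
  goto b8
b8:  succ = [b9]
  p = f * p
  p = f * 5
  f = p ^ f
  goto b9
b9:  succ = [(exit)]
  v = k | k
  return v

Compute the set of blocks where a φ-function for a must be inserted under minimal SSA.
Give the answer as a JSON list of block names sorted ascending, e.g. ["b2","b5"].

idom tree: b1←b0 b2←b1 b3←b0 b4←b1 b5←b2 b6←b4 b7←b6 b8←b1 b9←b1
Dom at joins:
  b2: preds {b1,b5}: {b0,b1} ∩ {b0,b1,b2,b5} = {b0,b1}; idom=b1
  b8: preds {b5,b6,b7}: {b0,b1,b2,b5} ∩ {b0,b1,b4,b6} ∩ {b0,b1,b4,b6,b7} = {b0,b1}; idom=b1
  b9: preds {b1,b8}: {b0,b1} ∩ {b0,b1,b8} = {b0,b1}; idom=b1

DF walk-up:
  b2←b1: walk · to b1
  b2←b5: walk b5→b2 to b1
  b8←b5: walk b5→b2 to b1
  b8←b6: walk b6→b4 to b1
  b8←b7: walk b7→b6→b4 to b1
  b9←b1: walk · to b1
  b9←b8: walk b8 to b1
  DF(b0)=∅
  DF(b1)=∅
  DF(b2)={b2,b8}
  DF(b3)=∅
  DF(b4)={b8}
  DF(b5)={b2,b8}
  DF(b6)={b8}
  DF(b7)={b8}
  DF(b8)={b9}
  DF(b9)=∅

φ for a: defs {b0,b6,b7}
  DF⁺ = {b8,b9}

Answer: ["b8", "b9"]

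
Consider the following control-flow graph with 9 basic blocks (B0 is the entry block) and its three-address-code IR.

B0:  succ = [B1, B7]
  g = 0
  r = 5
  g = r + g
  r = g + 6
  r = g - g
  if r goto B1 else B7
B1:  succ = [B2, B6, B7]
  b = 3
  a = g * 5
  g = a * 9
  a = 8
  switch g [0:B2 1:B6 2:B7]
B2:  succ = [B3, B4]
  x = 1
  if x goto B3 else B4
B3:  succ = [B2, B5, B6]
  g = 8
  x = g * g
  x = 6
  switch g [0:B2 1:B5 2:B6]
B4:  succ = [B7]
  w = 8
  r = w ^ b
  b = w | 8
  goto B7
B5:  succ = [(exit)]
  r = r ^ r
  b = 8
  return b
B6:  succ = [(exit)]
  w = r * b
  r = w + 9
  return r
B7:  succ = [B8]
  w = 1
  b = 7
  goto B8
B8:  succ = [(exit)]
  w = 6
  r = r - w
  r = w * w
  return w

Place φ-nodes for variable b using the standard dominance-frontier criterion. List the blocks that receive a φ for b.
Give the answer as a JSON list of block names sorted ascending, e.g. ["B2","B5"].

idom tree: B1←B0 B2←B1 B3←B2 B4←B2 B5←B3 B6←B1 B7←B0 B8←B7
Join-block Dom:
  B2: preds {B1,B3}: {B0,B1} ∩ {B0,B1,B2,B3} = {B0,B1}; idom=B1
  B6: preds {B1,B3}: {B0,B1} ∩ {B0,B1,B2,B3} = {B0,B1}; idom=B1
  B7: preds {B0,B1,B4}: {B0} ∩ {B0,B1} ∩ {B0,B1,B2,B4} = {B0}; idom=B0

DF derivation:
  B2←B1: walk · to B1
  B2←B3: walk B3→B2 to B1
  B6←B1: walk · to B1
  B6←B3: walk B3→B2 to B1
  B7←B0: walk · to B0
  B7←B1: walk B1 to B0
  B7←B4: walk B4→B2→B1 to B0
  B0: DF=∅
  B1: DF={B7}
  B2: DF={B2,B6,B7}
  B3: DF={B2,B6}
  B4: DF={B7}
  B5: DF=∅
  B6: DF=∅
  B7: DF=∅
  B8: DF=∅

φ for b: defs {B1,B4,B5,B7}
  DF⁺ = {B7}

Answer: ["B7"]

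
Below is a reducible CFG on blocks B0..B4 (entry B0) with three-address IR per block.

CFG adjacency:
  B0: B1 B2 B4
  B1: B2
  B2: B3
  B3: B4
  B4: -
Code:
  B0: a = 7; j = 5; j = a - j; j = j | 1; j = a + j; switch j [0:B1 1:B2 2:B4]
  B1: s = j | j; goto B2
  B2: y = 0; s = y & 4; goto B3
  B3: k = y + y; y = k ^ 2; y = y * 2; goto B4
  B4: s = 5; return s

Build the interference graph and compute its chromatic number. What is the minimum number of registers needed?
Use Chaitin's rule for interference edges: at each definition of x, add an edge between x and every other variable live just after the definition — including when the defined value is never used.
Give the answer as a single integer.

Per-block:
  B0: def={a,j} ue=∅
  B1: def={s} ue={j}
  B2: def={s,y} ue=∅
  B3: def={k,y} ue={y}
  B4: def={s} ue=∅

Live sets:
  B0 li=∅ lo={j}
  B1 li={j} lo=∅
  B2 li=∅ lo={y}
  B3 li={y} lo=∅
  B4 li=∅ lo=∅

Conflict graph:
  a — {j}
  j — {a}
  k — ∅
  s — {y}
  y — {s}

Colouring:
  clique {a,j} ⇒ need ≥ 2
  assign a→R0 j→R1 k→R0 s→R0 y→R1 — no edge inside a register ⇒ χ ≤ 2
  χ = 2

Answer: 2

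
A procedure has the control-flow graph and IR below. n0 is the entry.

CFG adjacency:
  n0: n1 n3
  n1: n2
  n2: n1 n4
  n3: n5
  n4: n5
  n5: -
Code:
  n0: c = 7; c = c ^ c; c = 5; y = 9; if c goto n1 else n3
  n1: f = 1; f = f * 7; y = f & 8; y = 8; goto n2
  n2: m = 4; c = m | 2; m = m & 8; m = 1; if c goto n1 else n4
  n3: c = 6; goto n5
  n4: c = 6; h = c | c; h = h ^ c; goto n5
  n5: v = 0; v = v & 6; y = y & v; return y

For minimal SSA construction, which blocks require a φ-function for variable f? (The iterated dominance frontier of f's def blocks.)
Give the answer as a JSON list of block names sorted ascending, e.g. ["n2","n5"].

Answer: ["n1", "n5"]

Derivation:
idom tree: n1←n0 n2←n1 n3←n0 n4←n2 n5←n0
Join-block Dom:
  n1: preds {n0,n2}: {n0} ∩ {n0,n1,n2} = {n0}; idom=n0
  n5: preds {n3,n4}: {n0,n3} ∩ {n0,n1,n2,n4} = {n0}; idom=n0

Frontier:
  n1←n0: walk · to n0
  n1←n2: walk n2→n1 to n0
  n5←n3: walk n3 to n0
  n5←n4: walk n4→n2→n1 to n0
  n0: DF=∅
  n1: DF={n1,n5}
  n2: DF={n1,n5}
  n3: DF={n5}
  n4: DF={n5}
  n5: DF=∅

φ for f: defs {n1}
  DF⁺ = {n1,n5}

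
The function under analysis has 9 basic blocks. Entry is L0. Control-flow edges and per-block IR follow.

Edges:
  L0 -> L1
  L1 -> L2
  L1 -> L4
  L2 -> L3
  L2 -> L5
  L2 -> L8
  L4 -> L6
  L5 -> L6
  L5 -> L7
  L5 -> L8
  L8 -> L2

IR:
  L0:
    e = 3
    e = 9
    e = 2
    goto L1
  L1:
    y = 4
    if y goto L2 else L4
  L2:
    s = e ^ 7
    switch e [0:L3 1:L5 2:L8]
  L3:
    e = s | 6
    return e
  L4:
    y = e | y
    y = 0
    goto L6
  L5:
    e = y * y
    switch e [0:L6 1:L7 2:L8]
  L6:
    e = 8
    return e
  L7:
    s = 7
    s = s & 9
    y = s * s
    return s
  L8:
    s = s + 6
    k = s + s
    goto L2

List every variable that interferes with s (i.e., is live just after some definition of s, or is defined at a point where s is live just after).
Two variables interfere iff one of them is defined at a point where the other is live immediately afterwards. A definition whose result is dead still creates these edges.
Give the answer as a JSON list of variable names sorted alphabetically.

def/use:
  L0: {e} / ∅
  L1: {y} / ∅
  L2: {s} / {e}
  L3: {e} / {s}
  L4: {y} / {e,y}
  L5: {e} / {y}
  L6: {e} / ∅
  L7: {s,y} / ∅
  L8: {k,s} / {s}

Backward fixpoint:
  live L0: ∅→{e}
  live L1: {e}→{e,y}
  live L2: {e,y}→{e,s,y}
  live L3: {s}→∅
  live L4: {e,y}→∅
  live L5: {s,y}→{e,s,y}
  live L6: ∅→∅
  live L7: ∅→∅
  live L8: {e,s,y}→{e,y}

Conflict graph:
  e↔{k,s,y}
  k↔{e,y}
  s↔{e,y}
  y↔{e,k,s}

N(s) = ["e", "y"]

Answer: ["e", "y"]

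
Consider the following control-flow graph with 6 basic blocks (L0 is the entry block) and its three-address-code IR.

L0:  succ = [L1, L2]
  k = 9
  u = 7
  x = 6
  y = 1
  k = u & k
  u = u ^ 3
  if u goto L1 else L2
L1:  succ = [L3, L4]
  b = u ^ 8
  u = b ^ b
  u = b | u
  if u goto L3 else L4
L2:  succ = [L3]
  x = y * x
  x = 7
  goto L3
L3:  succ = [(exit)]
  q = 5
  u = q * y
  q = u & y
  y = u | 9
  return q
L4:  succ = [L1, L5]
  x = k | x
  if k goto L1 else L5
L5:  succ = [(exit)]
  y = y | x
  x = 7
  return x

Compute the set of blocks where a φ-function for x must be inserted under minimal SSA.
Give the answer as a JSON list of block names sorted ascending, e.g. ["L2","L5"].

Answer: ["L1", "L3"]

Working:
idom tree: L1←L0 L2←L0 L3←L0 L4←L1 L5←L4
Join-block Dom:
  L1: preds {L0,L4}: {L0} ∩ {L0,L1,L4} = {L0}; idom=L0
  L3: preds {L1,L2}: {L0,L1} ∩ {L0,L2} = {L0}; idom=L0

DF derivation:
  L1←L0: walk · to L0
  L1←L4: walk L4→L1 to L0
  L3←L1: walk L1 to L0
  L3←L2: walk L2 to L0
  L0: DF=∅
  L1: DF={L1,L3}
  L2: DF={L3}
  L3: DF=∅
  L4: DF={L1}
  L5: DF=∅

φ for x: defs {L0,L2,L4,L5}
  DF⁺ = {L1,L3}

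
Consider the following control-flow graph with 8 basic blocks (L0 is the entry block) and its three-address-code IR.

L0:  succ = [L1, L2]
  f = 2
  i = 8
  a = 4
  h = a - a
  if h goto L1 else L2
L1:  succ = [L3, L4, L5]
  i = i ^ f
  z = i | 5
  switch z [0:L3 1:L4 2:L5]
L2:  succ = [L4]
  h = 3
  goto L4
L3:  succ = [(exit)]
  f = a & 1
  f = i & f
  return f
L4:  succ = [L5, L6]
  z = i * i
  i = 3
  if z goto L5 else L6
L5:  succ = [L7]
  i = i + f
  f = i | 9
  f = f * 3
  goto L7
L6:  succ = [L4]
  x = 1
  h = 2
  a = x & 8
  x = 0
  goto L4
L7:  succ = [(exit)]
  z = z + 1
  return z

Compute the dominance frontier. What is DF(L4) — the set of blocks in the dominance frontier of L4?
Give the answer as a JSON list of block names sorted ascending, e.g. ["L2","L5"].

Answer: ["L4", "L5"]

Analysis:
idom tree: L1←L0 L2←L0 L3←L1 L4←L0 L5←L0 L6←L4 L7←L5
Dom∩ at merges:
  L4: preds {L1,L2,L6}: {L0,L1} ∩ {L0,L2} ∩ {L0,L4,L6} = {L0}; idom=L0
  L5: preds {L1,L4}: {L0,L1} ∩ {L0,L4} = {L0}; idom=L0

DF derivation:
  join L4 pred L1: L1 stop@L0
  join L4 pred L2: L2 stop@L0
  join L4 pred L6: L6→L4 stop@L0
  join L5 pred L1: L1 stop@L0
  join L5 pred L4: L4 stop@L0
  DF(L0)=∅
  DF(L1)={L4,L5}
  DF(L2)={L4}
  DF(L3)=∅
  DF(L4)={L4,L5}
  DF(L5)=∅
  DF(L6)={L4}
  DF(L7)=∅

DF(L4) = ["L4", "L5"]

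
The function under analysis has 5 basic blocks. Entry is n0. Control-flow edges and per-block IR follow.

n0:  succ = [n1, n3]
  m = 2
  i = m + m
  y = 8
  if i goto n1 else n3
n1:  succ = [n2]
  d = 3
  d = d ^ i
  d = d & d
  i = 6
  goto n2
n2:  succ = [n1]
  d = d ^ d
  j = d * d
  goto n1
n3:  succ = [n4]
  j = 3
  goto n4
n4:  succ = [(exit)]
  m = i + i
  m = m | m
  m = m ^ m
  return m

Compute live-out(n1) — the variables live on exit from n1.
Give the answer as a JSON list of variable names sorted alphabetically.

Block summaries:
  n0: def={i,m,y} ue=∅
  n1: def={d,i} ue={i}
  n2: def={d,j} ue={d}
  n3: def={j} ue=∅
  n4: def={m} ue={i}

Liveness:
  live n0: ∅→{i}
  live n1: {i}→{d,i}
  live n2: {d,i}→{i}
  live n3: {i}→{i}
  live n4: {i}→∅

live-out(n1) = ["d", "i"]

Answer: ["d", "i"]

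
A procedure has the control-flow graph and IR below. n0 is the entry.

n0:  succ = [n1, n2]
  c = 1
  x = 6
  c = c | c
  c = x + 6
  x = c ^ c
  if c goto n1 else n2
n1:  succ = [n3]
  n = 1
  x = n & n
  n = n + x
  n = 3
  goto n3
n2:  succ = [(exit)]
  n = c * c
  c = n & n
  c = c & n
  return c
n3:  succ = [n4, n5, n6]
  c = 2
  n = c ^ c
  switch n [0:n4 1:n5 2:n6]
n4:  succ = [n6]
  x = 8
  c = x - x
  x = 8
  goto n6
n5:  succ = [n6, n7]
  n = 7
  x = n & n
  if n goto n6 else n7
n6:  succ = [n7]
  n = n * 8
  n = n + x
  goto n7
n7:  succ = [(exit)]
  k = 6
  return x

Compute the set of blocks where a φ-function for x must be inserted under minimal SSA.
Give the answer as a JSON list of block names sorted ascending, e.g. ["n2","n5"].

idom tree: n1←n0 n2←n0 n3←n1 n4←n3 n5←n3 n6←n3 n7←n3
Dom at joins:
  n6: preds {n3,n4,n5}: {n0,n1,n3} ∩ {n0,n1,n3,n4} ∩ {n0,n1,n3,n5} = {n0,n1,n3}; idom=n3
  n7: preds {n5,n6}: {n0,n1,n3,n5} ∩ {n0,n1,n3,n6} = {n0,n1,n3}; idom=n3

DF walk-up:
  join n6 pred n3: · stop@n3
  join n6 pred n4: n4 stop@n3
  join n6 pred n5: n5 stop@n3
  join n7 pred n5: n5 stop@n3
  join n7 pred n6: n6 stop@n3
  n0: DF=∅
  n1: DF=∅
  n2: DF=∅
  n3: DF=∅
  n4: DF={n6}
  n5: DF={n6,n7}
  n6: DF={n7}
  n7: DF=∅

φ for x: defs {n0,n1,n4,n5}
  DF⁺ = {n6,n7}

Answer: ["n6", "n7"]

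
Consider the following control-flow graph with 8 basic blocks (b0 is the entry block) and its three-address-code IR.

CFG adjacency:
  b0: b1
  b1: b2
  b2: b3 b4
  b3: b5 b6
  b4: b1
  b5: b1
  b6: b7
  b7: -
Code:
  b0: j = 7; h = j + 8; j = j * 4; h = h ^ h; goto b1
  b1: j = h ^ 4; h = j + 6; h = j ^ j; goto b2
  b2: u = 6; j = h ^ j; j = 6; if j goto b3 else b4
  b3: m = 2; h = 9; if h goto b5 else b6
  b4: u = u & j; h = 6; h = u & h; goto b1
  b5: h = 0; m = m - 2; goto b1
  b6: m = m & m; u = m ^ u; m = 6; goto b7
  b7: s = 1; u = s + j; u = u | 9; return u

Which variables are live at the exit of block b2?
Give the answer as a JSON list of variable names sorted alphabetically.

Answer: ["j", "u"]

Derivation:
Per-block:
  b0: def={h,j} ue=∅
  b1: def={h,j} ue={h}
  b2: def={j,u} ue={h,j}
  b3: def={h,m} ue=∅
  b4: def={h,u} ue={j,u}
  b5: def={h,m} ue={m}
  b6: def={m,u} ue={m,u}
  b7: def={s,u} ue={j}

Backward fixpoint:
  b0 li=∅ lo={h}
  b1 li={h} lo={h,j}
  b2 li={h,j} lo={j,u}
  b3 li={j,u} lo={j,m,u}
  b4 li={j,u} lo={h}
  b5 li={m} lo={h}
  b6 li={j,m,u} lo={j}
  b7 li={j} lo=∅

live-out(b2) = ["j", "u"]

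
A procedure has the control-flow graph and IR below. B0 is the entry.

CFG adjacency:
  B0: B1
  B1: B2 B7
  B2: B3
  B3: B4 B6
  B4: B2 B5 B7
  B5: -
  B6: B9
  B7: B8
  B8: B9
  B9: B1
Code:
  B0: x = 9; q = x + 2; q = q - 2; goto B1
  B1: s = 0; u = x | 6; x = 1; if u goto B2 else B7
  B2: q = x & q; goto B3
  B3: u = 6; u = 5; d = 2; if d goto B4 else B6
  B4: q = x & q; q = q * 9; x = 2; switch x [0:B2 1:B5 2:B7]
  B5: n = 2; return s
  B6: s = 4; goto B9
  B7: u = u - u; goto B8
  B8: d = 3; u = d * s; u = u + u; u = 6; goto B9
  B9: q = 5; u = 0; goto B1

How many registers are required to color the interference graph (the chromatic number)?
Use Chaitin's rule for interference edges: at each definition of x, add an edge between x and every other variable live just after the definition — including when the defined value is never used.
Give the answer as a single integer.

def/use:
  B0: {q,x} / ∅
  B1: {s,u,x} / {x}
  B2: {q} / {q,x}
  B3: {d,u} / ∅
  B4: {q,x} / {q,x}
  B5: {n} / {s}
  B6: {s} / ∅
  B7: {u} / {u}
  B8: {d,u} / {s}
  B9: {q,u} / ∅

Backward fixpoint:
  live B0: ∅→{q,x}
  live B1: {q,x}→{q,s,u,x}
  live B2: {q,s,x}→{q,s,x}
  live B3: {q,s,x}→{q,s,u,x}
  live B4: {q,s,u,x}→{q,s,u,x}
  live B5: {s}→∅
  live B6: {x}→{x}
  live B7: {s,u,x}→{s,x}
  live B8: {s,x}→{x}
  live B9: {x}→{q,x}

Interfere edges:
  d: {q,s,u,x}
  n: {s}
  q: {d,s,u,x}
  s: {d,n,q,u,x}
  u: {d,q,s,x}
  x: {d,q,s,u}

Registers:
  {d,q,s,u,x} pairwise interfere (5-clique) ⇒ χ ≥ 5
  assign d→c1 n→c1 q→c2 s→c0 u→c3 x→c4 — no edge inside a register ⇒ χ ≤ 5
  χ = 5

Answer: 5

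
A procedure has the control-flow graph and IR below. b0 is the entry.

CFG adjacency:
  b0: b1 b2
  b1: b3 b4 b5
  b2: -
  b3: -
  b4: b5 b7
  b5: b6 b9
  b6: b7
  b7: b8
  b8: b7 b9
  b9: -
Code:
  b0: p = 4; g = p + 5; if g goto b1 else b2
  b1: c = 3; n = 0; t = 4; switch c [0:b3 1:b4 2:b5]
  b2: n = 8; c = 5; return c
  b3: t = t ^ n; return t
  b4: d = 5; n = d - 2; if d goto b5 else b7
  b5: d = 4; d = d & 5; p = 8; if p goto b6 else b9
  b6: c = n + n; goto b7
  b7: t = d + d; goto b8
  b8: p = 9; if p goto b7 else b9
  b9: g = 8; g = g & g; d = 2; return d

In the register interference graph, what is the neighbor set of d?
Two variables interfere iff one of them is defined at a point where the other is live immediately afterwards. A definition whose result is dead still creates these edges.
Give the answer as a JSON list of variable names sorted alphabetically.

Answer: ["c", "n", "p", "t"]

Derivation:
Block summaries:
  b0: def={g,p} ue=∅
  b1: def={c,n,t} ue=∅
  b2: def={c,n} ue=∅
  b3: def={t} ue={n,t}
  b4: def={d,n} ue=∅
  b5: def={d,p} ue=∅
  b6: def={c} ue={n}
  b7: def={t} ue={d}
  b8: def={p} ue=∅
  b9: def={d,g} ue=∅

Liveness:
  b0 li=∅ lo=∅
  b1 li=∅ lo={n,t}
  b2 li=∅ lo=∅
  b3 li={n,t} lo=∅
  b4 li=∅ lo={d,n}
  b5 li={n} lo={d,n}
  b6 li={d,n} lo={d}
  b7 li={d} lo={d}
  b8 li={d} lo={d}
  b9 li=∅ lo=∅

Conflict graph:
  c: {d,n,t}
  d: {c,n,p,t}
  g: ∅
  n: {c,d,p,t}
  p: {d,n}
  t: {c,d,n}

N(d) = ["c", "n", "p", "t"]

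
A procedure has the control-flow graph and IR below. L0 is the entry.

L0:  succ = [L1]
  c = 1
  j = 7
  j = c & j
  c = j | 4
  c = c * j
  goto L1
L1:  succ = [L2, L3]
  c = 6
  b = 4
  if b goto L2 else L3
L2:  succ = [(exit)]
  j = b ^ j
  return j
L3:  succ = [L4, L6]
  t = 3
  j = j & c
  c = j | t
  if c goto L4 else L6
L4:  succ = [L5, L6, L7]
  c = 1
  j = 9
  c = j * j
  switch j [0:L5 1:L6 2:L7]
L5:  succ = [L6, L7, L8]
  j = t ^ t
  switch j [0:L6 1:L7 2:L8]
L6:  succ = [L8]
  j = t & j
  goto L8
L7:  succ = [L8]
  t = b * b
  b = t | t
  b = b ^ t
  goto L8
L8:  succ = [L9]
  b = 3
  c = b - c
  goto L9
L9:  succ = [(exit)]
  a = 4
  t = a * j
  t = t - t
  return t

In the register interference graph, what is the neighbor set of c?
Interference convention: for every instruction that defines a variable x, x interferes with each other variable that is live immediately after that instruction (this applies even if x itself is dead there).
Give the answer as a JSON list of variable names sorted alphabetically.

Block summaries:
  L0: {c,j} / ∅
  L1: {b,c} / ∅
  L2: {j} / {b,j}
  L3: {c,j,t} / {c,j}
  L4: {c,j} / ∅
  L5: {j} / {t}
  L6: {j} / {j,t}
  L7: {b,t} / {b}
  L8: {b,c} / {c}
  L9: {a,t} / {j}

Backward fixpoint:
  live L0: ∅→{j}
  live L1: {j}→{b,c,j}
  live L2: {b,j}→∅
  live L3: {b,c,j}→{b,c,j,t}
  live L4: {b,t}→{b,c,j,t}
  live L5: {b,c,t}→{b,c,j,t}
  live L6: {c,j,t}→{c,j}
  live L7: {b,c,j}→{c,j}
  live L8: {c,j}→{j}
  live L9: {j}→∅

Conflict graph:
  a: {j}
  b: {c,j,t}
  c: {b,j,t}
  j: {a,b,c,t}
  t: {b,c,j}

N(c) = ["b", "j", "t"]

Answer: ["b", "j", "t"]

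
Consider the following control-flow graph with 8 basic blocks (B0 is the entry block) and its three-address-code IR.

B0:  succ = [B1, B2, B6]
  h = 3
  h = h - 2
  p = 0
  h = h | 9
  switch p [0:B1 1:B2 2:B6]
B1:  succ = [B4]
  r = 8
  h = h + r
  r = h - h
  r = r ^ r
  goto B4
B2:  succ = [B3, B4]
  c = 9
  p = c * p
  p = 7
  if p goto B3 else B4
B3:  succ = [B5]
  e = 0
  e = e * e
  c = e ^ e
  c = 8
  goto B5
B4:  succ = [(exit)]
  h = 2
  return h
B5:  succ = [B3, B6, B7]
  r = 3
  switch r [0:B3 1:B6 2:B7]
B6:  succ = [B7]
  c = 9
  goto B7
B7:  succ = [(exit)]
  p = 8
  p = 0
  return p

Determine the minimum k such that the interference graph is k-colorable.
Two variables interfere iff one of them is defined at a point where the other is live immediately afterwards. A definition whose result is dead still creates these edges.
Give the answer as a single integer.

Per-block:
  B0: def={h,p} ue=∅
  B1: def={h,r} ue={h}
  B2: def={c,p} ue={p}
  B3: def={c,e} ue=∅
  B4: def={h} ue=∅
  B5: def={r} ue=∅
  B6: def={c} ue=∅
  B7: def={p} ue=∅

Live sets:
  live B0: ∅→{h,p}
  live B1: {h}→∅
  live B2: {p}→∅
  live B3: ∅→∅
  live B4: ∅→∅
  live B5: ∅→∅
  live B6: ∅→∅
  live B7: ∅→∅

Interference:
  c↔{p}
  e↔∅
  h↔{p,r}
  p↔{c,h}
  r↔{h}

Chromatic number:
  lower bound: {c,p} mutually conflict ⇒ χ ≥ 2
  2-colouring: c0={c,e,h}  c1={p,r}
  χ = 2

Answer: 2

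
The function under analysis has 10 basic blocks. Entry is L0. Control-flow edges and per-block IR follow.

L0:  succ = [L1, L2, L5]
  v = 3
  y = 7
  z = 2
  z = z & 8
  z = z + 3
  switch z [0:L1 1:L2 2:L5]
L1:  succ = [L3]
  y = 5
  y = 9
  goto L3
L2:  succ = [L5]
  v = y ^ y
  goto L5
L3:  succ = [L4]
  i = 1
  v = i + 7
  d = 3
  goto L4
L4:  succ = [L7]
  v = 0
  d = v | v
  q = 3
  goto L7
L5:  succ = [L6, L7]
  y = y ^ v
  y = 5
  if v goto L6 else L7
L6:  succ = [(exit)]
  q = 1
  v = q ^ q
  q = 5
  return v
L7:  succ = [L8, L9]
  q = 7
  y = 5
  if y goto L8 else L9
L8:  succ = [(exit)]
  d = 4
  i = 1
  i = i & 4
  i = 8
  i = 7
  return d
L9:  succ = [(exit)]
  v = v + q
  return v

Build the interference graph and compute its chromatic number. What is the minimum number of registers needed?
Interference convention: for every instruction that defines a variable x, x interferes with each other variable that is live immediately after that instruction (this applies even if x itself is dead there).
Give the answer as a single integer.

Answer: 3

Analysis:
Per-block:
  L0: def={v,y,z} ue=∅
  L1: def={y} ue=∅
  L2: def={v} ue={y}
  L3: def={d,i,v} ue=∅
  L4: def={d,q,v} ue=∅
  L5: def={y} ue={v,y}
  L6: def={q,v} ue=∅
  L7: def={q,y} ue=∅
  L8: def={d,i} ue=∅
  L9: def={v} ue={q,v}

Live sets:
  L0: in=∅ out={v,y}
  L1: in=∅ out=∅
  L2: in={y} out={v,y}
  L3: in=∅ out=∅
  L4: in=∅ out={v}
  L5: in={v,y} out={v}
  L6: in=∅ out=∅
  L7: in={v} out={q,v}
  L8: in=∅ out=∅
  L9: in={q,v} out=∅

Conflict graph:
  d — {i,v}
  i — {d}
  q — {v,y}
  v — {d,q,y,z}
  y — {q,v,z}
  z — {v,y}

Chromatic number:
  {q,v,y} pairwise interfere (3-clique) ⇒ χ ≥ 3
  assign d→R1 i→R0 q→R2 v→R0 y→R1 z→R2 — no edge inside a register ⇒ χ ≤ 3
  χ = 3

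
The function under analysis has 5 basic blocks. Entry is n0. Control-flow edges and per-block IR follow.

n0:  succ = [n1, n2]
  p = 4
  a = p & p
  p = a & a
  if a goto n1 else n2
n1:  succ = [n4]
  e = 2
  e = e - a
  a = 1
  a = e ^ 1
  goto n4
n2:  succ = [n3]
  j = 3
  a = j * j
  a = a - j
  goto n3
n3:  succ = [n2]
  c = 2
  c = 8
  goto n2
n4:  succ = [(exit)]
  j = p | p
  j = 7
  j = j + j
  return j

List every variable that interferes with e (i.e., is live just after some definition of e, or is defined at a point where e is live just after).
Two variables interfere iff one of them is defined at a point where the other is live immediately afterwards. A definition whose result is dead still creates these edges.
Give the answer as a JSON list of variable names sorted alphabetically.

Answer: ["a", "p"]

Working:
def/use:
  n0: def={a,p} ue=∅
  n1: def={a,e} ue={a}
  n2: def={a,j} ue=∅
  n3: def={c} ue=∅
  n4: def={j} ue={p}

Live sets:
  live n0: ∅→{a,p}
  live n1: {a,p}→{p}
  live n2: ∅→∅
  live n3: ∅→∅
  live n4: {p}→∅

Interfere edges:
  a↔{e,j,p}
  c↔∅
  e↔{a,p}
  j↔{a}
  p↔{a,e}

N(e) = ["a", "p"]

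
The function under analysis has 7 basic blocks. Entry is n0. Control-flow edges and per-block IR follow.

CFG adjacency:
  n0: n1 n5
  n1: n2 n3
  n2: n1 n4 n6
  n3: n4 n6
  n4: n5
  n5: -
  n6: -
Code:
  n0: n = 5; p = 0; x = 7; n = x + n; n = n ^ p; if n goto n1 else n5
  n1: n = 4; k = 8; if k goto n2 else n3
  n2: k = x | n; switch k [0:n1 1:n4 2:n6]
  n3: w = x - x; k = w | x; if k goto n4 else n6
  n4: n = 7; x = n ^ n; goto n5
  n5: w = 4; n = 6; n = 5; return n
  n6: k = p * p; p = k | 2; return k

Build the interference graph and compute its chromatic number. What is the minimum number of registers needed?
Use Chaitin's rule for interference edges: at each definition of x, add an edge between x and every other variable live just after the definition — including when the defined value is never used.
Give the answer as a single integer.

Answer: 4

Analysis:
Per-block:
  n0: def={n,p,x} ue=∅
  n1: def={k,n} ue=∅
  n2: def={k} ue={n,x}
  n3: def={k,w} ue={x}
  n4: def={n,x} ue=∅
  n5: def={n,w} ue=∅
  n6: def={k,p} ue={p}

Live sets:
  live n0: ∅→{p,x}
  live n1: {p,x}→{n,p,x}
  live n2: {n,p,x}→{p,x}
  live n3: {p,x}→{p}
  live n4: ∅→∅
  live n5: ∅→∅
  live n6: {p}→∅

Conflict graph:
  k: {n,p,x}
  n: {k,p,x}
  p: {k,n,w,x}
  w: {p,x}
  x: {k,n,p,w}

Registers:
  {k,n,p,x} pairwise interfere (4-clique) ⇒ χ ≥ 4
  assign k→r2 n→r3 p→r0 w→r2 x→r1 — no edge inside a register ⇒ χ ≤ 4
  χ = 4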